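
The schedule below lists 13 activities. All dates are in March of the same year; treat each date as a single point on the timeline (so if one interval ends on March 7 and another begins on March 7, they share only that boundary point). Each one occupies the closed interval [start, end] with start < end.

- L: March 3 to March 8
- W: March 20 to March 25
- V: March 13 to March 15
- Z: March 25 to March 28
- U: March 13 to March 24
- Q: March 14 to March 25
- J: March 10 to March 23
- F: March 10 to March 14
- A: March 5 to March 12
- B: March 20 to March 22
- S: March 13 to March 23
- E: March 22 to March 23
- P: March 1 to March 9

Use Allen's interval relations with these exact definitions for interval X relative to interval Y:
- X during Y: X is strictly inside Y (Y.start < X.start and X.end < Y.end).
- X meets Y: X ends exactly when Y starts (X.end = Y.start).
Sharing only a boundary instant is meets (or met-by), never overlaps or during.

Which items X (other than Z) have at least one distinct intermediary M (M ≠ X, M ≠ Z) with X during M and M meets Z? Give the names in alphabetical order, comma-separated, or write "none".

Target Z = [March 25, March 28].
Intermediaries M with M meets Z: Q, W.
Via Q — items with X during Q: B, E.
Via W — items with X during W: E.
Union: B, E.

B, E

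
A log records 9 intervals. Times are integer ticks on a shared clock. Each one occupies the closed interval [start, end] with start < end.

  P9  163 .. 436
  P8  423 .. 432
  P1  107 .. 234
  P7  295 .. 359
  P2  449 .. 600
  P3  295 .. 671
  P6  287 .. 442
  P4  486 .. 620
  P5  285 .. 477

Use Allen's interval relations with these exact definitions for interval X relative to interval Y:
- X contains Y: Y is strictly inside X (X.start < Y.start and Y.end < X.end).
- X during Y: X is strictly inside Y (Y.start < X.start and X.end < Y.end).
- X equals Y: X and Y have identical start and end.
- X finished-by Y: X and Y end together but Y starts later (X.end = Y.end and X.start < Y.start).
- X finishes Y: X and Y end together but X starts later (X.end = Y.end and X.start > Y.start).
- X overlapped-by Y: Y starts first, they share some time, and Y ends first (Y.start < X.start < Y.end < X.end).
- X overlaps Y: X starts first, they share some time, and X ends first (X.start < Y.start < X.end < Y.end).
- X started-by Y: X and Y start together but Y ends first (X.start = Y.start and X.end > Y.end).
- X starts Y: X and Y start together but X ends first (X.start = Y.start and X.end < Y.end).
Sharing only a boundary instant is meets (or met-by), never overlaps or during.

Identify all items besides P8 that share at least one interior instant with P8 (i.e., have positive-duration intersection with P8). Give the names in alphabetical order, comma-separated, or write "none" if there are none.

Target P8 = [423, 432].
P1 [107, 234] → before → no.
P2 [449, 600] → after → no.
P3 [295, 671] → contains → yes.
P4 [486, 620] → after → no.
P5 [285, 477] → contains → yes.
P6 [287, 442] → contains → yes.
P7 [295, 359] → before → no.
P9 [163, 436] → contains → yes.
Result: P3, P5, P6, P9.

P3, P5, P6, P9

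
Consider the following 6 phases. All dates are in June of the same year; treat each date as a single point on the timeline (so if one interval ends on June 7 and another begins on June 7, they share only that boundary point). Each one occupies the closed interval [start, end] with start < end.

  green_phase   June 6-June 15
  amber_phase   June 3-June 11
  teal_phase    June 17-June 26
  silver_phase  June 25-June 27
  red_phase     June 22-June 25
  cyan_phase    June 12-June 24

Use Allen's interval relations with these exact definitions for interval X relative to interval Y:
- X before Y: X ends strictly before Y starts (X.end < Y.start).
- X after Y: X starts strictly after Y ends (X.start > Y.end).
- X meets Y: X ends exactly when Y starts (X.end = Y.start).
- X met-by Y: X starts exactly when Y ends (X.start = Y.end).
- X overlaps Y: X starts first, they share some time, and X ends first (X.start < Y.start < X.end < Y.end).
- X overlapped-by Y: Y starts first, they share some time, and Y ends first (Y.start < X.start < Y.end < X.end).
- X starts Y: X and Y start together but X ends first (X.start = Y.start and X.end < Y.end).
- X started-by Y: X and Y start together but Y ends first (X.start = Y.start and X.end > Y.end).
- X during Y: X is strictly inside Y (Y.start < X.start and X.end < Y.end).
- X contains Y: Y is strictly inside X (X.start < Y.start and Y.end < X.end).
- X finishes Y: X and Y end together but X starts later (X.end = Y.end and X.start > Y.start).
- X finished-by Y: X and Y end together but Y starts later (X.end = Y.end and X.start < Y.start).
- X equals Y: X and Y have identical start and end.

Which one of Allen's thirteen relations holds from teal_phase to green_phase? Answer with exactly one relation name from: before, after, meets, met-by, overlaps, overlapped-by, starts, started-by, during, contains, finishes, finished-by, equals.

teal_phase = [June 17, June 26]; green_phase = [June 6, June 15].
Compare endpoints: teal_phase.start > green_phase.start, teal_phase.start > green_phase.end, teal_phase.end > green_phase.start, teal_phase.end > green_phase.end.
That pattern is 'after'.

after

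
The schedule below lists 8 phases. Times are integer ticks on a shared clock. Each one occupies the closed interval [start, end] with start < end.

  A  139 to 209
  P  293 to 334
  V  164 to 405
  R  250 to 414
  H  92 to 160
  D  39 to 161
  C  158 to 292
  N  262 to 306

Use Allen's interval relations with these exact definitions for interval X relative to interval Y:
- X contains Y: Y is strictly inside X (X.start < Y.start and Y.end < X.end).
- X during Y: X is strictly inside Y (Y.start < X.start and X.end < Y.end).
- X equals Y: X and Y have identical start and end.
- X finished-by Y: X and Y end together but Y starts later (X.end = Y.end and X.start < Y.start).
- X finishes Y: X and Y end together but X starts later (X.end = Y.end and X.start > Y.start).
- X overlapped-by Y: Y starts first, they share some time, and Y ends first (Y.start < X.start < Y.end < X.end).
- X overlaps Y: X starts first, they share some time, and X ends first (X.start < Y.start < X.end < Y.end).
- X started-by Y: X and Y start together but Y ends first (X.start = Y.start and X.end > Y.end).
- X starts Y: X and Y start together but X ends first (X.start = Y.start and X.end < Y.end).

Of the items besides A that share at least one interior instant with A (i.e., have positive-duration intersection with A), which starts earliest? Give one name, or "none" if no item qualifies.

Target A = [139, 209].
C [158, 292] → overlapped-by → candidate.
D [39, 161] → overlaps → candidate.
H [92, 160] → overlaps → candidate.
N [262, 306] → after → excluded.
P [293, 334] → after → excluded.
R [250, 414] → after → excluded.
V [164, 405] → overlapped-by → candidate.
Among candidates, earliest start is 39 → D.

D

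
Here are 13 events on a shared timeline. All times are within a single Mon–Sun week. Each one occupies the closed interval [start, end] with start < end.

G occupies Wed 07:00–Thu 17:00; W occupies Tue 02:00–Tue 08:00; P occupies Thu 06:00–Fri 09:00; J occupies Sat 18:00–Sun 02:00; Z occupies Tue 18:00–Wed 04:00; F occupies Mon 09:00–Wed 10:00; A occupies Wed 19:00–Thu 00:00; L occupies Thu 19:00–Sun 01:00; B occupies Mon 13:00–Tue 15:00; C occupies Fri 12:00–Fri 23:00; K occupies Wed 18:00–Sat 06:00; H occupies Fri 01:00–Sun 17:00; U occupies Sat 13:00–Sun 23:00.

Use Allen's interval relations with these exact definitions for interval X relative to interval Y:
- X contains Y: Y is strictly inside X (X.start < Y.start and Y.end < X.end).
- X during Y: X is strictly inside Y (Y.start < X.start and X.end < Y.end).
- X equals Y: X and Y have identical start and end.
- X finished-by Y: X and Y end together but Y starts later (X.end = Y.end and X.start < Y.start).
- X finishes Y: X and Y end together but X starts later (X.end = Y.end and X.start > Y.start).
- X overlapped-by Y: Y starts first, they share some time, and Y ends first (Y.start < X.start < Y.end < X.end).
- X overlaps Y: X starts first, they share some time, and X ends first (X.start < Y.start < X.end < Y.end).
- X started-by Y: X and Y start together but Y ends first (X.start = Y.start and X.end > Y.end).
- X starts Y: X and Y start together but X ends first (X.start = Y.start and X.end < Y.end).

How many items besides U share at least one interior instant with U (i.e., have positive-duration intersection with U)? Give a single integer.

3

Target U = [Sat 13:00, Sun 23:00].
A [Wed 19:00, Thu 00:00] → before → no.
B [Mon 13:00, Tue 15:00] → before → no.
C [Fri 12:00, Fri 23:00] → before → no.
F [Mon 09:00, Wed 10:00] → before → no.
G [Wed 07:00, Thu 17:00] → before → no.
H [Fri 01:00, Sun 17:00] → overlaps → counts.
J [Sat 18:00, Sun 02:00] → during → counts.
K [Wed 18:00, Sat 06:00] → before → no.
L [Thu 19:00, Sun 01:00] → overlaps → counts.
P [Thu 06:00, Fri 09:00] → before → no.
W [Tue 02:00, Tue 08:00] → before → no.
Z [Tue 18:00, Wed 04:00] → before → no.
Total: 3.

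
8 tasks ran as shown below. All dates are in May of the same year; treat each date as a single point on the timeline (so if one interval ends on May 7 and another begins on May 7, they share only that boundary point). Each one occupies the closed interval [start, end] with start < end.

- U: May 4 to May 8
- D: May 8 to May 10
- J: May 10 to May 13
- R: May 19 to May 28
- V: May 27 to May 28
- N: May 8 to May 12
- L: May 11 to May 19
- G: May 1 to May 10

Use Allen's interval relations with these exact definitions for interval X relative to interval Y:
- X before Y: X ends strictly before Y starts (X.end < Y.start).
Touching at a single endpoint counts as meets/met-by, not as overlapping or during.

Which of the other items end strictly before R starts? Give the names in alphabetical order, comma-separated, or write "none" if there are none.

D, G, J, N, U

Target R = [May 19, May 28].
D [May 8, May 10] → before → yes.
G [May 1, May 10] → before → yes.
J [May 10, May 13] → before → yes.
L [May 11, May 19] → meets → no.
N [May 8, May 12] → before → yes.
U [May 4, May 8] → before → yes.
V [May 27, May 28] → finishes → no.
Result: D, G, J, N, U.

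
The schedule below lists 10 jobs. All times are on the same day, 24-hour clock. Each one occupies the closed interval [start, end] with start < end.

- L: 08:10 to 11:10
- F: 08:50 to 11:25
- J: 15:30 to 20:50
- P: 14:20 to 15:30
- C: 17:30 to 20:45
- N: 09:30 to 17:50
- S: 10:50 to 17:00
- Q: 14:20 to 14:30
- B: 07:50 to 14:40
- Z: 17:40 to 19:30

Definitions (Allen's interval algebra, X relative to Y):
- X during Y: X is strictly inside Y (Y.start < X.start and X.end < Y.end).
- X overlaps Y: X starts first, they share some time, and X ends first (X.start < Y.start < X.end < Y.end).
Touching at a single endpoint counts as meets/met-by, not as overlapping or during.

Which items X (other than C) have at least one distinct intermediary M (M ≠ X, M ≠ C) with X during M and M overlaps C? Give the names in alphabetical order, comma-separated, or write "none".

Target C = [17:30, 20:45].
Intermediaries M with M overlaps C: N.
Via N — items with X during N: P, Q, S.
Union: P, Q, S.

P, Q, S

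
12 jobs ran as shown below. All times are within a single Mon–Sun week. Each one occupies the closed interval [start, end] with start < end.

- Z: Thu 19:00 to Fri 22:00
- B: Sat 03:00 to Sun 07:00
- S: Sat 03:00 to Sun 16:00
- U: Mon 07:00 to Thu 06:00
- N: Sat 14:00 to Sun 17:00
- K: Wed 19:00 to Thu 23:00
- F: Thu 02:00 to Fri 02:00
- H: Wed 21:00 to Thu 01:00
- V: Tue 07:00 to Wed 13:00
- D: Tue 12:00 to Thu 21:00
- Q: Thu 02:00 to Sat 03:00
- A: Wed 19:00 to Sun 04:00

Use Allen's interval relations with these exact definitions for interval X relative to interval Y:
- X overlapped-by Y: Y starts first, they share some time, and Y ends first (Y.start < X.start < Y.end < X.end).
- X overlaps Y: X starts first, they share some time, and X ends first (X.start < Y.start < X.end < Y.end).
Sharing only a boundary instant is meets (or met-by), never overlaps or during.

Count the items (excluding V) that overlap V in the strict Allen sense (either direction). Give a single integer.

Target V = [Tue 07:00, Wed 13:00].
A [Wed 19:00, Sun 04:00] → after → no.
B [Sat 03:00, Sun 07:00] → after → no.
D [Tue 12:00, Thu 21:00] → overlapped-by → counts.
F [Thu 02:00, Fri 02:00] → after → no.
H [Wed 21:00, Thu 01:00] → after → no.
K [Wed 19:00, Thu 23:00] → after → no.
N [Sat 14:00, Sun 17:00] → after → no.
Q [Thu 02:00, Sat 03:00] → after → no.
S [Sat 03:00, Sun 16:00] → after → no.
U [Mon 07:00, Thu 06:00] → contains → no.
Z [Thu 19:00, Fri 22:00] → after → no.
Total: 1.

1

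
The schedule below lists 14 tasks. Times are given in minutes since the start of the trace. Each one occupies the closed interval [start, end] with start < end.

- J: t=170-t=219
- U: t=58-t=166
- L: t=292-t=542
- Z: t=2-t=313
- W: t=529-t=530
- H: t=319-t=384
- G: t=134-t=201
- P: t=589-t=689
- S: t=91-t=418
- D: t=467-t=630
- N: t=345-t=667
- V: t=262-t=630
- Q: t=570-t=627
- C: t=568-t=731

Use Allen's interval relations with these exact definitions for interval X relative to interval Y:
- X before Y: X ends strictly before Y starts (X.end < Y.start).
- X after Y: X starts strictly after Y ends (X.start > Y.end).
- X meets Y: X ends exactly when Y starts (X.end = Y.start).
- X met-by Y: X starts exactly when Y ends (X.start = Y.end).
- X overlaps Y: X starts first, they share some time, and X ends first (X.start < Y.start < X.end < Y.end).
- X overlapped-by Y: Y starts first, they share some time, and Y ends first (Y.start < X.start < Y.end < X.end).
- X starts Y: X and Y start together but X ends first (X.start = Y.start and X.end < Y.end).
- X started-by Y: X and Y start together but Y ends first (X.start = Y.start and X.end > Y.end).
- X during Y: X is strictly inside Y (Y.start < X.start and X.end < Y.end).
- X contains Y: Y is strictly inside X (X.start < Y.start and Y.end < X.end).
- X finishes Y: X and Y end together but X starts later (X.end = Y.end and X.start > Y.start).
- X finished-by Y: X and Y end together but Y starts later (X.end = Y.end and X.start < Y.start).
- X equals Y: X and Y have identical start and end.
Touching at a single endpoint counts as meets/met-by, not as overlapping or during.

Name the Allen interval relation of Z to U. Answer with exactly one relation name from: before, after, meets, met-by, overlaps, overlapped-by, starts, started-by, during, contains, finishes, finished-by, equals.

contains

Z = [t=2, t=313]; U = [t=58, t=166].
Compare endpoints: Z.start < U.start, Z.start < U.end, Z.end > U.start, Z.end > U.end.
That pattern is 'contains'.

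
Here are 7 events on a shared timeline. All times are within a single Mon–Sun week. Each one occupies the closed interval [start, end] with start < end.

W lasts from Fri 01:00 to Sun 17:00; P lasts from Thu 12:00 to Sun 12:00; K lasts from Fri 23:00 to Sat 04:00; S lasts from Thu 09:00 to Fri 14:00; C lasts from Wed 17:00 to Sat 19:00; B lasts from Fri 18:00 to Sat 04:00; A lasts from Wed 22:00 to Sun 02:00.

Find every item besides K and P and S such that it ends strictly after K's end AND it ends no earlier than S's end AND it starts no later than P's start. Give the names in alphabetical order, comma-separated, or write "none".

A, C

Conditions: its end is strictly after K's end (X.end > Sat 04:00) AND its end is no earlier than S's end (X.end >= Fri 14:00) AND its start is no later than P's start (X.start <= Thu 12:00).
A: end Sun 02:00 > Sat 04:00? ✓; end Sun 02:00 >= Fri 14:00? ✓; start Wed 22:00 <= Thu 12:00? ✓ → yes.
B: end Sat 04:00 > Sat 04:00? ✗; end Sat 04:00 >= Fri 14:00? ✓; start Fri 18:00 <= Thu 12:00? ✗ → no.
C: end Sat 19:00 > Sat 04:00? ✓; end Sat 19:00 >= Fri 14:00? ✓; start Wed 17:00 <= Thu 12:00? ✓ → yes.
W: end Sun 17:00 > Sat 04:00? ✓; end Sun 17:00 >= Fri 14:00? ✓; start Fri 01:00 <= Thu 12:00? ✗ → no.
Result: A, C.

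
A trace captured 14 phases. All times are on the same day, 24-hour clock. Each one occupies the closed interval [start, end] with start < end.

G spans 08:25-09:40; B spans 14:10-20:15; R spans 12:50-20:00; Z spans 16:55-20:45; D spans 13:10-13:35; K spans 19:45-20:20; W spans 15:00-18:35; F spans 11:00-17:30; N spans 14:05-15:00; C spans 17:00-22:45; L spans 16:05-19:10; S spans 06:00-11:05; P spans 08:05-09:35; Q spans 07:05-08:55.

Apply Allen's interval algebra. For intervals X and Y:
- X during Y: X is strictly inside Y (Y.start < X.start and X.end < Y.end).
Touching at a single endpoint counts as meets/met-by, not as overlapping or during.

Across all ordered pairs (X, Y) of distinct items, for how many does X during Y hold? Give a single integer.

13

Checking all 182 ordered pairs for relation 'during'; matching pairs in alphabetical order:
(D, F): D during F ✓
(D, R): D during R ✓
(G, S): G during S ✓
(K, C): K during C ✓
(K, Z): K during Z ✓
(L, B): L during B ✓
(L, R): L during R ✓
(N, F): N during F ✓
(N, R): N during R ✓
(P, S): P during S ✓
(Q, S): Q during S ✓
(W, B): W during B ✓
(W, R): W during R ✓
Count: 13.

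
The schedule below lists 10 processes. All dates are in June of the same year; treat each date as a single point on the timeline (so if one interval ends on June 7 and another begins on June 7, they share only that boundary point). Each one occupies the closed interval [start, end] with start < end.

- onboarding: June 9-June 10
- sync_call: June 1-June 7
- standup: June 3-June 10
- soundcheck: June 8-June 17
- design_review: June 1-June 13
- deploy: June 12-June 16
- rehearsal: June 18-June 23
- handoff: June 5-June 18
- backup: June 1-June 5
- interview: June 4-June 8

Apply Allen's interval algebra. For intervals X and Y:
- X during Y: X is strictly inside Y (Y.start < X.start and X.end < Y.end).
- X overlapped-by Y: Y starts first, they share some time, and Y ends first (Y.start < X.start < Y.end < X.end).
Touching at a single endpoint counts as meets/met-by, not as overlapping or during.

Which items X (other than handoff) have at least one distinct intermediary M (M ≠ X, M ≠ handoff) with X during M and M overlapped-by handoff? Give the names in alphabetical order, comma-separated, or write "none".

none

Target handoff = [June 5, June 18].
Intermediaries M with M overlapped-by handoff: none.
Union: none.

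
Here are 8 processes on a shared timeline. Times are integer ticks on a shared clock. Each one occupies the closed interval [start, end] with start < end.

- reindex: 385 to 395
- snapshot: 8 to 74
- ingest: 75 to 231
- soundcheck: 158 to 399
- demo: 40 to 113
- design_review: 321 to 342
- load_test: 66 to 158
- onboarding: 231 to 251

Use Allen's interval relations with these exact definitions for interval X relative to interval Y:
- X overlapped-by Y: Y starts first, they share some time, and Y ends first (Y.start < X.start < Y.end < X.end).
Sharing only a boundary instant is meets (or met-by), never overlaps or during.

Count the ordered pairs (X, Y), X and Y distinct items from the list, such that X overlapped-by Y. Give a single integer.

Checking all 56 ordered pairs for relation 'overlapped-by'; matching pairs in alphabetical order:
(demo, snapshot): demo overlapped-by snapshot ✓
(ingest, demo): ingest overlapped-by demo ✓
(ingest, load_test): ingest overlapped-by load_test ✓
(load_test, demo): load_test overlapped-by demo ✓
(load_test, snapshot): load_test overlapped-by snapshot ✓
(soundcheck, ingest): soundcheck overlapped-by ingest ✓
Count: 6.

6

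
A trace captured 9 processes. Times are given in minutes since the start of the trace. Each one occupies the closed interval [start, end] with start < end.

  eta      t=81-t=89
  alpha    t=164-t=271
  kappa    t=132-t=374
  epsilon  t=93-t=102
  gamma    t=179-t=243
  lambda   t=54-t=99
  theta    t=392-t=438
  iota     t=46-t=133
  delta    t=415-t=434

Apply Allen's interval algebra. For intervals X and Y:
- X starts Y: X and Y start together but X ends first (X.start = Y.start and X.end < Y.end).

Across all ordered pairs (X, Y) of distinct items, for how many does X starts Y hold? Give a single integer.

Checking all 72 ordered pairs for relation 'starts'; matching pairs in alphabetical order:
No pair satisfies it.
Count: 0.

0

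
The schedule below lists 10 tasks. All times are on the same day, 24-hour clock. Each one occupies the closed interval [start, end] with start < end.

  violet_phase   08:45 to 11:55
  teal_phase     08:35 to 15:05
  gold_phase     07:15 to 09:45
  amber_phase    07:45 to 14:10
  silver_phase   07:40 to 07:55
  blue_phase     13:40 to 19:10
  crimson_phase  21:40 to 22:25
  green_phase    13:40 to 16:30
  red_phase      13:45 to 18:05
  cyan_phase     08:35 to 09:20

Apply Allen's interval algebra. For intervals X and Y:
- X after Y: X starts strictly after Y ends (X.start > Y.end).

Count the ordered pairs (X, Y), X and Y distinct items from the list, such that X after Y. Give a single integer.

Checking all 90 ordered pairs for relation 'after'; matching pairs in alphabetical order:
(blue_phase, cyan_phase): blue_phase after cyan_phase ✓
(blue_phase, gold_phase): blue_phase after gold_phase ✓
(blue_phase, silver_phase): blue_phase after silver_phase ✓
(blue_phase, violet_phase): blue_phase after violet_phase ✓
(crimson_phase, amber_phase): crimson_phase after amber_phase ✓
(crimson_phase, blue_phase): crimson_phase after blue_phase ✓
(crimson_phase, cyan_phase): crimson_phase after cyan_phase ✓
(crimson_phase, gold_phase): crimson_phase after gold_phase ✓
(crimson_phase, green_phase): crimson_phase after green_phase ✓
(crimson_phase, red_phase): crimson_phase after red_phase ✓
(crimson_phase, silver_phase): crimson_phase after silver_phase ✓
(crimson_phase, teal_phase): crimson_phase after teal_phase ✓
(crimson_phase, violet_phase): crimson_phase after violet_phase ✓
(cyan_phase, silver_phase): cyan_phase after silver_phase ✓
(green_phase, cyan_phase): green_phase after cyan_phase ✓
(green_phase, gold_phase): green_phase after gold_phase ✓
(green_phase, silver_phase): green_phase after silver_phase ✓
(green_phase, violet_phase): green_phase after violet_phase ✓
(red_phase, cyan_phase): red_phase after cyan_phase ✓
(red_phase, gold_phase): red_phase after gold_phase ✓
(red_phase, silver_phase): red_phase after silver_phase ✓
(red_phase, violet_phase): red_phase after violet_phase ✓
(teal_phase, silver_phase): teal_phase after silver_phase ✓
(violet_phase, silver_phase): violet_phase after silver_phase ✓
Count: 24.

24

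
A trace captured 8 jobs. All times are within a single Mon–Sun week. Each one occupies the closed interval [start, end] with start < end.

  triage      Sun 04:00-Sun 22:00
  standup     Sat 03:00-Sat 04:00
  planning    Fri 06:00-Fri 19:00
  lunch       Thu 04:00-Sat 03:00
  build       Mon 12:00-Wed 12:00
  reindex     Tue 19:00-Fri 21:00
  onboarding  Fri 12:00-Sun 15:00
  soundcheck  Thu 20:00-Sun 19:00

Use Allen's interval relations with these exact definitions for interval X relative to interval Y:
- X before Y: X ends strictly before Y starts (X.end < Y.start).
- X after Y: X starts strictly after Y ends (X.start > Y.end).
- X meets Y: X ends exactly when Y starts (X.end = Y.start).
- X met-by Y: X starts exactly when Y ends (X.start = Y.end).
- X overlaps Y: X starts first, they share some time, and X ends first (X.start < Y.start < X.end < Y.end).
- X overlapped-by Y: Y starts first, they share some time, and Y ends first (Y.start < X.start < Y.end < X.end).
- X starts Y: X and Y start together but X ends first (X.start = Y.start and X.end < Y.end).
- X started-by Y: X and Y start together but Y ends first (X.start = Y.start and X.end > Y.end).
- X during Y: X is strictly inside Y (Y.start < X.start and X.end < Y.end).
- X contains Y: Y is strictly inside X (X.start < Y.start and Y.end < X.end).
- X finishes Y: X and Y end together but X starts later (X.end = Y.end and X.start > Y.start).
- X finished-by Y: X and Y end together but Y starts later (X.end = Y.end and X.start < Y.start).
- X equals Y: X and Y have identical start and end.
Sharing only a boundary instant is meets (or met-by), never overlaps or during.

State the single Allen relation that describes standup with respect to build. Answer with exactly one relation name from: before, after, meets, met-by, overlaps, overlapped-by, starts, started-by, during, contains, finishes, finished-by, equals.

after

standup = [Sat 03:00, Sat 04:00]; build = [Mon 12:00, Wed 12:00].
Compare endpoints: standup.start > build.start, standup.start > build.end, standup.end > build.start, standup.end > build.end.
That pattern is 'after'.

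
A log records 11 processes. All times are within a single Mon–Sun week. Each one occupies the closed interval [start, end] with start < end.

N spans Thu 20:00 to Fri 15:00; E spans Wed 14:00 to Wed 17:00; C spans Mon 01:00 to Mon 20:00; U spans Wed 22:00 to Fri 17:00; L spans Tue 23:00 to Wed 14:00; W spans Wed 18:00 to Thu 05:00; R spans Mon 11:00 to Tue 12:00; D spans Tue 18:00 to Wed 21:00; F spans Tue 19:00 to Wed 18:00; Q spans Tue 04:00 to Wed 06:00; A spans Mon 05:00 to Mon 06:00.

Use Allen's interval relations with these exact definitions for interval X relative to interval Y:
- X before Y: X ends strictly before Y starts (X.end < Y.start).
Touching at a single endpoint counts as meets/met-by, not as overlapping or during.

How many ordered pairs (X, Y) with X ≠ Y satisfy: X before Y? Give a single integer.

39

Checking all 110 ordered pairs for relation 'before'; matching pairs in alphabetical order:
(A, D): A before D ✓
(A, E): A before E ✓
(A, F): A before F ✓
(A, L): A before L ✓
(A, N): A before N ✓
(A, Q): A before Q ✓
(A, R): A before R ✓
(A, U): A before U ✓
(A, W): A before W ✓
(C, D): C before D ✓
(C, E): C before E ✓
(C, F): C before F ✓
(C, L): C before L ✓
(C, N): C before N ✓
(C, Q): C before Q ✓
(C, U): C before U ✓
(C, W): C before W ✓
(D, N): D before N ✓
(D, U): D before U ✓
(E, N): E before N ✓
(E, U): E before U ✓
(E, W): E before W ✓
(F, N): F before N ✓
(F, U): F before U ✓
... plus 15 further pairs not listed.
Count: 39.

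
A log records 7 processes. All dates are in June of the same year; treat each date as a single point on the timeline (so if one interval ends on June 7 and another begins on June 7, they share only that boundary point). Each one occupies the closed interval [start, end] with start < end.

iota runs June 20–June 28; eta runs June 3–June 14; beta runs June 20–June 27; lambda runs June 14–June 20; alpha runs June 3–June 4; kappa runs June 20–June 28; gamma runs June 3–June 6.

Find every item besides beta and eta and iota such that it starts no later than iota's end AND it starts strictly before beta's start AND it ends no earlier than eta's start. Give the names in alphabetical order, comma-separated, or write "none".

alpha, gamma, lambda

Conditions: its start is no later than iota's end (X.start <= June 28) AND its start is strictly before beta's start (X.start < June 20) AND its end is no earlier than eta's start (X.end >= June 3).
alpha: start June 3 <= June 28? ✓; start June 3 < June 20? ✓; end June 4 >= June 3? ✓ → yes.
gamma: start June 3 <= June 28? ✓; start June 3 < June 20? ✓; end June 6 >= June 3? ✓ → yes.
kappa: start June 20 <= June 28? ✓; start June 20 < June 20? ✗; end June 28 >= June 3? ✓ → no.
lambda: start June 14 <= June 28? ✓; start June 14 < June 20? ✓; end June 20 >= June 3? ✓ → yes.
Result: alpha, gamma, lambda.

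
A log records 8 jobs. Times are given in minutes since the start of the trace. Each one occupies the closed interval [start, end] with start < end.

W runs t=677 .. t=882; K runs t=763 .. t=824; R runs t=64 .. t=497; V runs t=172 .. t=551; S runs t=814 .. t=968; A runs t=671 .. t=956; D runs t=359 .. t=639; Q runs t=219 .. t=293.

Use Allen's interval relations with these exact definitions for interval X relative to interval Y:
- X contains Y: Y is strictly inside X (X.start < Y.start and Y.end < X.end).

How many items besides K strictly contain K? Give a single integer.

2

Target K = [t=763, t=824].
A [t=671, t=956] → contains → counts.
D [t=359, t=639] → before → no.
Q [t=219, t=293] → before → no.
R [t=64, t=497] → before → no.
S [t=814, t=968] → overlapped-by → no.
V [t=172, t=551] → before → no.
W [t=677, t=882] → contains → counts.
Total: 2.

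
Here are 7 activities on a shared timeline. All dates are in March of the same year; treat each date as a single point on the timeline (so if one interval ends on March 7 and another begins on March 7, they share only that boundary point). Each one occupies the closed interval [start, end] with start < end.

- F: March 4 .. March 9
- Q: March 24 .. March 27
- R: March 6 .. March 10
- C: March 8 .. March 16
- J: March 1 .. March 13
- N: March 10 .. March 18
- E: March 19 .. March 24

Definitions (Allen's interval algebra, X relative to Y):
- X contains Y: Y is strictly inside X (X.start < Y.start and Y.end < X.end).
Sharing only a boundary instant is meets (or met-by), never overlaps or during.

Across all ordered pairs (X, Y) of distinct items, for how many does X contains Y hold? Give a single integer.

Checking all 42 ordered pairs for relation 'contains'; matching pairs in alphabetical order:
(J, F): J contains F ✓
(J, R): J contains R ✓
Count: 2.

2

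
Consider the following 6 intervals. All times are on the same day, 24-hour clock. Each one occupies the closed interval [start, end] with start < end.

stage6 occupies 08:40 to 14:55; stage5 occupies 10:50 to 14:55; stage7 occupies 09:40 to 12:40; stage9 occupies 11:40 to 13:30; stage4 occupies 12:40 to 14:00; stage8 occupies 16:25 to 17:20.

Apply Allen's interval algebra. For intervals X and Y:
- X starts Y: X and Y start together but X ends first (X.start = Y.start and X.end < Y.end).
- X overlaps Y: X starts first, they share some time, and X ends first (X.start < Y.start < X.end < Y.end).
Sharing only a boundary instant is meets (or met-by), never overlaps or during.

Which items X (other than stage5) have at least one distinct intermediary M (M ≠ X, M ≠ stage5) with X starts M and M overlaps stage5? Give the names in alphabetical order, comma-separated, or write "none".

none

Target stage5 = [10:50, 14:55].
Intermediaries M with M overlaps stage5: stage7.
Via stage7 — items with X starts stage7: none.
Union: none.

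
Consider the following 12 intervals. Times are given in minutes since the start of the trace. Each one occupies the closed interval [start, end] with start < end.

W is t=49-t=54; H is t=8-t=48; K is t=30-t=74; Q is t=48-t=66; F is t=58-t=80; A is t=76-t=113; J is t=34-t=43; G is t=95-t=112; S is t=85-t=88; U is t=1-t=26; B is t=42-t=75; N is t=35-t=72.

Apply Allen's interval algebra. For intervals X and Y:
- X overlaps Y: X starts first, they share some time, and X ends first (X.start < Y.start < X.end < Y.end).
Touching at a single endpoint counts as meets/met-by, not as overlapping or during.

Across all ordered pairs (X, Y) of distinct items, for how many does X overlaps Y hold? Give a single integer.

13

Checking all 132 ordered pairs for relation 'overlaps'; matching pairs in alphabetical order:
(B, F): B overlaps F ✓
(F, A): F overlaps A ✓
(H, B): H overlaps B ✓
(H, K): H overlaps K ✓
(H, N): H overlaps N ✓
(J, B): J overlaps B ✓
(J, N): J overlaps N ✓
(K, B): K overlaps B ✓
(K, F): K overlaps F ✓
(N, B): N overlaps B ✓
(N, F): N overlaps F ✓
(Q, F): Q overlaps F ✓
(U, H): U overlaps H ✓
Count: 13.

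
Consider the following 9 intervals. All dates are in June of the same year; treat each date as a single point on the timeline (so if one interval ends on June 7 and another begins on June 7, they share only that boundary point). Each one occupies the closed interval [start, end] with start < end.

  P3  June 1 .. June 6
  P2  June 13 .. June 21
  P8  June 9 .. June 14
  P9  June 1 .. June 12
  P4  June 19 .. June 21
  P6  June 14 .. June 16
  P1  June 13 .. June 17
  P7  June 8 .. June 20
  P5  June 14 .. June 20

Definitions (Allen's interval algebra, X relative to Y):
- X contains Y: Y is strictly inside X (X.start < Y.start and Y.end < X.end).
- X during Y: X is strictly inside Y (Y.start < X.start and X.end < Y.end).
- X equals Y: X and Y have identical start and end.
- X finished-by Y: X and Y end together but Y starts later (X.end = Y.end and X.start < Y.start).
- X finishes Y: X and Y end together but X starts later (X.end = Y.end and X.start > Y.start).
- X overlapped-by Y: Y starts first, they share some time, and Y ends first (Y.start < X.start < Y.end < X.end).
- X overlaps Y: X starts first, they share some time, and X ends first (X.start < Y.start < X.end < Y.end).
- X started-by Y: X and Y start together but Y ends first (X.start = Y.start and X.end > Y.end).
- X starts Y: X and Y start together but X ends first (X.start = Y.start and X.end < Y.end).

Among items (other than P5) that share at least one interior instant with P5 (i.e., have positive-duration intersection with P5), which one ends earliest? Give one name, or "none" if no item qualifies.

P6

Target P5 = [June 14, June 20].
P1 [June 13, June 17] → overlaps → candidate.
P2 [June 13, June 21] → contains → candidate.
P3 [June 1, June 6] → before → excluded.
P4 [June 19, June 21] → overlapped-by → candidate.
P6 [June 14, June 16] → starts → candidate.
P7 [June 8, June 20] → finished-by → candidate.
P8 [June 9, June 14] → meets → excluded.
P9 [June 1, June 12] → before → excluded.
Among candidates, earliest end is June 16 → P6.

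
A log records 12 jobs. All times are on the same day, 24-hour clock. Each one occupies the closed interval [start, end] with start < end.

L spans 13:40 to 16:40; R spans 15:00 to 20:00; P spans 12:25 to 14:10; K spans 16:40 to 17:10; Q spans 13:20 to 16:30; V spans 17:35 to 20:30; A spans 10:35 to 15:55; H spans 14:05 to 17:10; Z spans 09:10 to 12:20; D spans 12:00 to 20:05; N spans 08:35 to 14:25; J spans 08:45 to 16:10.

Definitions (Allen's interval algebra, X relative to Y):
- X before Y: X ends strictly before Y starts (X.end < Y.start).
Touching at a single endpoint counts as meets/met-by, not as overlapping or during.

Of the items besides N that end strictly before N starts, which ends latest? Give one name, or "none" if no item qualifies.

none

Target N = [08:35, 14:25].
A [10:35, 15:55] → overlapped-by → excluded.
D [12:00, 20:05] → overlapped-by → excluded.
H [14:05, 17:10] → overlapped-by → excluded.
J [08:45, 16:10] → overlapped-by → excluded.
K [16:40, 17:10] → after → excluded.
L [13:40, 16:40] → overlapped-by → excluded.
P [12:25, 14:10] → during → excluded.
Q [13:20, 16:30] → overlapped-by → excluded.
R [15:00, 20:00] → after → excluded.
V [17:35, 20:30] → after → excluded.
Z [09:10, 12:20] → during → excluded.
No candidates → none.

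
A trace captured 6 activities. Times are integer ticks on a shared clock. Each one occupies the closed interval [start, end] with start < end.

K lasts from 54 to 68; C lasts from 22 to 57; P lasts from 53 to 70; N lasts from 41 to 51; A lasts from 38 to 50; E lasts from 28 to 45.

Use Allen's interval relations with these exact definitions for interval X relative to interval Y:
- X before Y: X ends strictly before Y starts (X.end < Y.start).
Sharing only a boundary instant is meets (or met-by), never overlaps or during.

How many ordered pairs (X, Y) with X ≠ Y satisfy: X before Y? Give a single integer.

6

Checking all 30 ordered pairs for relation 'before'; matching pairs in alphabetical order:
(A, K): A before K ✓
(A, P): A before P ✓
(E, K): E before K ✓
(E, P): E before P ✓
(N, K): N before K ✓
(N, P): N before P ✓
Count: 6.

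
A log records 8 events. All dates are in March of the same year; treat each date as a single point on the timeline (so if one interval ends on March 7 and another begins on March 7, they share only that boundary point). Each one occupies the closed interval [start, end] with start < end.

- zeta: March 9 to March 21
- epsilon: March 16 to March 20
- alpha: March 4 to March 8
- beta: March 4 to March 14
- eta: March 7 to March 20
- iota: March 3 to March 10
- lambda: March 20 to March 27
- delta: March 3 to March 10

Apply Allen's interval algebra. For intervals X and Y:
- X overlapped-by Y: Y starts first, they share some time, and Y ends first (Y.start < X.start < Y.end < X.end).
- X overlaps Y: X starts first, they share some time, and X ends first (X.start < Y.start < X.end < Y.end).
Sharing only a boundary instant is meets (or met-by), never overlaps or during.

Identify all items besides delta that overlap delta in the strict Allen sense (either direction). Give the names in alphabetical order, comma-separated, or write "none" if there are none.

Target delta = [March 3, March 10].
alpha [March 4, March 8] → during → no.
beta [March 4, March 14] → overlapped-by → yes.
epsilon [March 16, March 20] → after → no.
eta [March 7, March 20] → overlapped-by → yes.
iota [March 3, March 10] → equals → no.
lambda [March 20, March 27] → after → no.
zeta [March 9, March 21] → overlapped-by → yes.
Result: beta, eta, zeta.

beta, eta, zeta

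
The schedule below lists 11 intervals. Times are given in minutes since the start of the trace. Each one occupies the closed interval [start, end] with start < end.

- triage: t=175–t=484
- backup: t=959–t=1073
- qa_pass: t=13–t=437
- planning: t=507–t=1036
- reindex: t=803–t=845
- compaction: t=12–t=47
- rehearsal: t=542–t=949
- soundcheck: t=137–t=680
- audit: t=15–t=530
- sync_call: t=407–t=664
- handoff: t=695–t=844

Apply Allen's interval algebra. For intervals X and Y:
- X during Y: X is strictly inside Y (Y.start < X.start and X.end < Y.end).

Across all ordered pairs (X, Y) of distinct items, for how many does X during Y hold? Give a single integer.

8

Checking all 110 ordered pairs for relation 'during'; matching pairs in alphabetical order:
(handoff, planning): handoff during planning ✓
(handoff, rehearsal): handoff during rehearsal ✓
(rehearsal, planning): rehearsal during planning ✓
(reindex, planning): reindex during planning ✓
(reindex, rehearsal): reindex during rehearsal ✓
(sync_call, soundcheck): sync_call during soundcheck ✓
(triage, audit): triage during audit ✓
(triage, soundcheck): triage during soundcheck ✓
Count: 8.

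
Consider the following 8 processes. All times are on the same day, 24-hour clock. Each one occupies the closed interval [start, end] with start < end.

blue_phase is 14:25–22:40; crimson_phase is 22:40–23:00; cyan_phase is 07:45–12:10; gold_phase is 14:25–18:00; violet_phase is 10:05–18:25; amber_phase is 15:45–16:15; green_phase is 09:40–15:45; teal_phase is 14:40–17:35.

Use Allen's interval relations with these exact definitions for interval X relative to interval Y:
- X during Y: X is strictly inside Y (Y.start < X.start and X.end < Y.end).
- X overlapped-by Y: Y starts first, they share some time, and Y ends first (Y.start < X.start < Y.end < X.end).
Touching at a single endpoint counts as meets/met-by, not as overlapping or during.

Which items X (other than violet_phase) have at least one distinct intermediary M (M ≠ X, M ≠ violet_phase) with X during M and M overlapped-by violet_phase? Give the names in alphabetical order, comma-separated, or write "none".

Target violet_phase = [10:05, 18:25].
Intermediaries M with M overlapped-by violet_phase: blue_phase.
Via blue_phase — items with X during blue_phase: amber_phase, teal_phase.
Union: amber_phase, teal_phase.

amber_phase, teal_phase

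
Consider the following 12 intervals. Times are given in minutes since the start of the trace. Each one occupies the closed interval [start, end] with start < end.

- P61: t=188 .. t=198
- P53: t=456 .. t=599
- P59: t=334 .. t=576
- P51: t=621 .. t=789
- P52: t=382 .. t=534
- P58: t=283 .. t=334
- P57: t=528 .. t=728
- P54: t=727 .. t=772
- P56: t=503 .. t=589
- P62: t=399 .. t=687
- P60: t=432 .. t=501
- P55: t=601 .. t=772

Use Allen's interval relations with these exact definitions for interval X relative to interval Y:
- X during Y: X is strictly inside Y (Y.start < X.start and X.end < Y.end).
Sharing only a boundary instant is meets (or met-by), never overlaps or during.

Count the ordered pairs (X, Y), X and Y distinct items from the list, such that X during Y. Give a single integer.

8

Checking all 132 ordered pairs for relation 'during'; matching pairs in alphabetical order:
(P52, P59): P52 during P59 ✓
(P53, P62): P53 during P62 ✓
(P54, P51): P54 during P51 ✓
(P56, P53): P56 during P53 ✓
(P56, P62): P56 during P62 ✓
(P60, P52): P60 during P52 ✓
(P60, P59): P60 during P59 ✓
(P60, P62): P60 during P62 ✓
Count: 8.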